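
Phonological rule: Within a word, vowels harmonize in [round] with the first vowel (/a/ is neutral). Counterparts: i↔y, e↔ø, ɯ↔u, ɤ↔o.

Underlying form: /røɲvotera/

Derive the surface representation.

/e/ harmonizes with /ø/ ([+round]) → [ø]

[røɲvotøra]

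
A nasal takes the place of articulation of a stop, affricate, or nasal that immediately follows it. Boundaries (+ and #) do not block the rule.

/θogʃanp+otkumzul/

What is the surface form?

[θogʃamp+otkumzul]

/n/ before /p/ (labial) → [m]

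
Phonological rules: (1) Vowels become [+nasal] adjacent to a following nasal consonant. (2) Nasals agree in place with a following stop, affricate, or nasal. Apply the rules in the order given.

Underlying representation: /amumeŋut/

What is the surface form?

Rule 1: /a/ before nasal /m/ → [ã]
Rule 1: /u/ before nasal /m/ → [ũ]
Rule 1: /e/ before nasal /ŋ/ → [ẽ]
After rule 1: ãmũmẽŋut
Rule 2: no segment meets the rule's conditions; no change.

[ãmũmẽŋut]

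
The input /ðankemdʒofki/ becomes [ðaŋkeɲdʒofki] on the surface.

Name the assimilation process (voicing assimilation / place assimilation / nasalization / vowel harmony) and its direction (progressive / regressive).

place assimilation, regressive

/n/→[ŋ] /m/→[ɲ].
Each target copies a feature from the following segment, so the direction is regressive.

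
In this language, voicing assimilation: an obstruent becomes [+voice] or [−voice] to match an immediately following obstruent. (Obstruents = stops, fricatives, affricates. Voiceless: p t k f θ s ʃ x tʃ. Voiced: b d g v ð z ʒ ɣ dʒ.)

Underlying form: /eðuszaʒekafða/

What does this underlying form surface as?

/s/ before /z/ (voiced) → [z]
/f/ before /ð/ (voiced) → [v]

[eðuzzaʒekavða]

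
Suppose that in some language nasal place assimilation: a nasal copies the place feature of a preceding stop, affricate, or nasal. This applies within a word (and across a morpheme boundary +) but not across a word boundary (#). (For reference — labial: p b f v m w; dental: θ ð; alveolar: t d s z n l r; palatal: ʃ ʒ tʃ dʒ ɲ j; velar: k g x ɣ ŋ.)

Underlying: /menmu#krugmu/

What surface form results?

[mennu#krugŋu]

/m/ after /n/ (alveolar) → [n]
/m/ after /g/ (velar) → [ŋ]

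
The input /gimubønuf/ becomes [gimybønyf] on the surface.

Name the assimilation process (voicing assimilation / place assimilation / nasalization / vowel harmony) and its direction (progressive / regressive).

/u/→[y] /u/→[y].
Vowels agree with the first vowel, so the harmony is progressive.

vowel harmony, progressive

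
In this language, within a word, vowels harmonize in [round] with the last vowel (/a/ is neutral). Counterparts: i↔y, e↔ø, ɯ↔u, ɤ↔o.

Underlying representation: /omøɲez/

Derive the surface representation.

[ɤmeɲez]

/o/ harmonizes with /e/ ([-round]) → [ɤ]
/ø/ harmonizes with /e/ ([-round]) → [e]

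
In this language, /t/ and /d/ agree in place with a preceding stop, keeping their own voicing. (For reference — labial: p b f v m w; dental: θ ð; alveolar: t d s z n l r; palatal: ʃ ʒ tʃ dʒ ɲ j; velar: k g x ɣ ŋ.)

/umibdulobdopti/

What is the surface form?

[umibbulobboppi]

/d/ after /b/ (labial) → [b]
/d/ after /b/ (labial) → [b]
/t/ after /p/ (labial) → [p]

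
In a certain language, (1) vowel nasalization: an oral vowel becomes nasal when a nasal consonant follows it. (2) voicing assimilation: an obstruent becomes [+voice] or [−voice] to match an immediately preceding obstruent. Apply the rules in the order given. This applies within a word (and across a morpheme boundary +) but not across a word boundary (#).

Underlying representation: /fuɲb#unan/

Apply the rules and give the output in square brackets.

[fũɲb#ũnãn]

Rule 1: /u/ before nasal /ɲ/ → [ũ]
Rule 1: /u/ before nasal /n/ → [ũ]
Rule 1: /a/ before nasal /n/ → [ã]
After rule 1: fũɲb#ũnãn
Rule 2: no segment meets the rule's conditions; no change.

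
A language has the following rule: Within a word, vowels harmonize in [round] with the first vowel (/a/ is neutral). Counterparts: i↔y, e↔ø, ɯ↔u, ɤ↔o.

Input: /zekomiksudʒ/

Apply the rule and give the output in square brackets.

/o/ harmonizes with /e/ ([-round]) → [ɤ]
/u/ harmonizes with /e/ ([-round]) → [ɯ]

[zekɤmiksɯdʒ]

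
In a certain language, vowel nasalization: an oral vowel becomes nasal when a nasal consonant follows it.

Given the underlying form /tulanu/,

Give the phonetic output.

[tulãnu]

/a/ before nasal /n/ → [ã]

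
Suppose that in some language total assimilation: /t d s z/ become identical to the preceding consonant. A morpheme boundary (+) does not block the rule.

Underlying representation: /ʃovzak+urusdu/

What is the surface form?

/z/ after /v/ → [v] (total assimilation)
/d/ after /s/ → [s] (total assimilation)

[ʃovvak+urussu]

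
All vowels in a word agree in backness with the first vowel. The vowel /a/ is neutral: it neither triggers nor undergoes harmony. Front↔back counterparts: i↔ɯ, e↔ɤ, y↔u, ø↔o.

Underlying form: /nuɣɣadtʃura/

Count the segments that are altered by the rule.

No segment meets the rule's conditions.

0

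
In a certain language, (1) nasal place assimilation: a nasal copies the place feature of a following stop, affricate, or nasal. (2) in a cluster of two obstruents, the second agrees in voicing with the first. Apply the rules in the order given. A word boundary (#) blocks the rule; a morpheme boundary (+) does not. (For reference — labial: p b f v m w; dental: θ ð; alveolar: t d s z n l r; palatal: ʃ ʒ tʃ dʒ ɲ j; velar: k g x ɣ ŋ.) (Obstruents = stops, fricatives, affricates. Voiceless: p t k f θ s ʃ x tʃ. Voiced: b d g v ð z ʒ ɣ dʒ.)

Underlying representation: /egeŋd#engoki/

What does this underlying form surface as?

[egend#eŋgoki]

Rule 1: /ŋ/ before /d/ (alveolar) → [n]
Rule 1: /n/ before /g/ (velar) → [ŋ]
After rule 1: egend#eŋgoki
Rule 2: no segment meets the rule's conditions; no change.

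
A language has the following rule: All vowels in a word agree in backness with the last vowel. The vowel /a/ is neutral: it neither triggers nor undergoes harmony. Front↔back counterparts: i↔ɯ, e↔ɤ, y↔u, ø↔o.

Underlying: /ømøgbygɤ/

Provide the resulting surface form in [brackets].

/ø/ harmonizes with /ɤ/ ([+back]) → [o]
/ø/ harmonizes with /ɤ/ ([+back]) → [o]
/y/ harmonizes with /ɤ/ ([+back]) → [u]

[omogbugɤ]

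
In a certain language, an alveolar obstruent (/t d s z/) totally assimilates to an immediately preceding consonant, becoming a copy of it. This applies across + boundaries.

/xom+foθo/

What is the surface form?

no segment meets the rule's conditions; no change.

[xom+foθo]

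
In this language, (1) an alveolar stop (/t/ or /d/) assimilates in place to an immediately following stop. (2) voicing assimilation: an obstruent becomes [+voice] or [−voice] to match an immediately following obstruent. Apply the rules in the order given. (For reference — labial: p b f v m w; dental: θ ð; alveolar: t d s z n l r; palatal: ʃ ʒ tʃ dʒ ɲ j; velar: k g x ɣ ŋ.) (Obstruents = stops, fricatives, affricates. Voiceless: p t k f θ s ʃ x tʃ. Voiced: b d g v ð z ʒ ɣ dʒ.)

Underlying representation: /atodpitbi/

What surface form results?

Rule 1: /d/ before /p/ (labial) → [b]
Rule 1: /t/ before /b/ (labial) → [p]
After rule 1: atobpipbi
Rule 2: /b/ before /p/ (voiceless) → [p]
Rule 2: /p/ before /b/ (voiced) → [b]

[atoppibbi]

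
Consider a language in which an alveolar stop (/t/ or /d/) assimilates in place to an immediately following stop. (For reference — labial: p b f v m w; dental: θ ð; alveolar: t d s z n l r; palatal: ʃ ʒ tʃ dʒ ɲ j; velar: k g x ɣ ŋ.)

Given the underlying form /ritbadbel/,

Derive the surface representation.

[ripbabbel]

/t/ before /b/ (labial) → [p]
/d/ before /b/ (labial) → [b]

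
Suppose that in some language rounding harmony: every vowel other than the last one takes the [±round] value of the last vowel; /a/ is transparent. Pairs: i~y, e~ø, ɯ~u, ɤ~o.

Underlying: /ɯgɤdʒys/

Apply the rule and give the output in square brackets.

/ɯ/ harmonizes with /y/ ([+round]) → [u]
/ɤ/ harmonizes with /y/ ([+round]) → [o]

[ugodʒys]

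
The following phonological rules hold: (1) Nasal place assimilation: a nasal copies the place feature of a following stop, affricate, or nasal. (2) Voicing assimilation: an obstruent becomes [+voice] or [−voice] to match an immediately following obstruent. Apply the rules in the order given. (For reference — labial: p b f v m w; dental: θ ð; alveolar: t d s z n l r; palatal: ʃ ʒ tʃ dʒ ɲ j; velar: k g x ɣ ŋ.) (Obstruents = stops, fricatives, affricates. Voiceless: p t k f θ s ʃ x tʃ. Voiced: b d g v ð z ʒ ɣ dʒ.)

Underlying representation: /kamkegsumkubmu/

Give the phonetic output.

[kaŋkeksuŋkubmu]

Rule 1: /m/ before /k/ (velar) → [ŋ]
Rule 1: /m/ before /k/ (velar) → [ŋ]
After rule 1: kaŋkegsuŋkubmu
Rule 2: /g/ before /s/ (voiceless) → [k]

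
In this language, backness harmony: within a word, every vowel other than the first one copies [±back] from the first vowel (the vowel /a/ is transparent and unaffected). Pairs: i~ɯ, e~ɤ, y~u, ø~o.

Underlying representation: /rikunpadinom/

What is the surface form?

/u/ harmonizes with /i/ ([-back]) → [y]
/o/ harmonizes with /i/ ([-back]) → [ø]

[rikynpadinøm]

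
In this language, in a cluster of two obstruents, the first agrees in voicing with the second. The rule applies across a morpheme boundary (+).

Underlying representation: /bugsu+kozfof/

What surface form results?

[buksu+kosfof]

/g/ before /s/ (voiceless) → [k]
/z/ before /f/ (voiceless) → [s]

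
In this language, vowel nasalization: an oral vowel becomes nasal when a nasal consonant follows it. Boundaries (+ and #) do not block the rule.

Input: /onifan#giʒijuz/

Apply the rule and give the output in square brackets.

/o/ before nasal /n/ → [õ]
/a/ before nasal /n/ → [ã]

[õnifãn#giʒijuz]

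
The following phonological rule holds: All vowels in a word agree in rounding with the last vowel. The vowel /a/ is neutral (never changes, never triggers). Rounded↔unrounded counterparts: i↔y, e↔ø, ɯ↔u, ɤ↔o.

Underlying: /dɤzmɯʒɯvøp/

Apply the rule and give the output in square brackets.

/ɤ/ harmonizes with /ø/ ([+round]) → [o]
/ɯ/ harmonizes with /ø/ ([+round]) → [u]
/ɯ/ harmonizes with /ø/ ([+round]) → [u]

[dozmuʒuvøp]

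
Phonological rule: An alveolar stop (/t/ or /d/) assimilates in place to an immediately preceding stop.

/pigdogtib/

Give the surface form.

/d/ after /g/ (velar) → [g]
/t/ after /g/ (velar) → [k]

[piggogkib]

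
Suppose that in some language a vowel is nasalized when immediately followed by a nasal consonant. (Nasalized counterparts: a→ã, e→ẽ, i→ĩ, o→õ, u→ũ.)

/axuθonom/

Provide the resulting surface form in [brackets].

[axuθõnõm]

/o/ before nasal /n/ → [õ]
/o/ before nasal /m/ → [õ]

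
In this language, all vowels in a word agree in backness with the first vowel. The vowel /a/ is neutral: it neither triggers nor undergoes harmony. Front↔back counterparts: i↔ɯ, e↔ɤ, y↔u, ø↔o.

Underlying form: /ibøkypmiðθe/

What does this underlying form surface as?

[ibøkypmiðθe]

no segment meets the rule's conditions; no change.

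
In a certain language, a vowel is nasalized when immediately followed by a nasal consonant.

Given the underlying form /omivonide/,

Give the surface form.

[õmivõnide]

/o/ before nasal /m/ → [õ]
/o/ before nasal /n/ → [õ]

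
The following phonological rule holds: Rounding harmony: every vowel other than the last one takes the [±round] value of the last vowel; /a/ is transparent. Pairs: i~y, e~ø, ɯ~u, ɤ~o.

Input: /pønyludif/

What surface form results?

[penilɯdif]

/ø/ harmonizes with /i/ ([-round]) → [e]
/y/ harmonizes with /i/ ([-round]) → [i]
/u/ harmonizes with /i/ ([-round]) → [ɯ]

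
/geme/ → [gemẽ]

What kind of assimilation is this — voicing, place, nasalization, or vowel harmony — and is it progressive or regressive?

/e/→[ẽ].
Each target copies a feature from the preceding segment, so the direction is progressive.

nasalization, progressive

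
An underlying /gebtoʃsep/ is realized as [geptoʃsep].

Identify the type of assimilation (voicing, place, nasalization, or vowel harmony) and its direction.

voicing assimilation, regressive

/b/→[p].
Each target copies a feature from the following segment, so the direction is regressive.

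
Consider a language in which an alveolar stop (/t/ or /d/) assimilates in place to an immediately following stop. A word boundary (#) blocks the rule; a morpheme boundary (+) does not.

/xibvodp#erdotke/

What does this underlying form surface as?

/d/ before /p/ (labial) → [b]
/t/ before /k/ (velar) → [k]

[xibvobp#erdokke]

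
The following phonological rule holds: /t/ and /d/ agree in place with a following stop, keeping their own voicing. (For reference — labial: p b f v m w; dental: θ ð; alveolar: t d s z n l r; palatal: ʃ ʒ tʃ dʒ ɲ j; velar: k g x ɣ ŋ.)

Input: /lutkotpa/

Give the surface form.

/t/ before /k/ (velar) → [k]
/t/ before /p/ (labial) → [p]

[lukkoppa]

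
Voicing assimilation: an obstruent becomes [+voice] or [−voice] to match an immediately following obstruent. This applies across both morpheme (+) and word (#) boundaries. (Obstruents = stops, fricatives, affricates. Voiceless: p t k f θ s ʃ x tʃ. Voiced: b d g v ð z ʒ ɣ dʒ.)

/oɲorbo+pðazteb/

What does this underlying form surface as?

/p/ before /ð/ (voiced) → [b]
/z/ before /t/ (voiceless) → [s]

[oɲorbo+bðasteb]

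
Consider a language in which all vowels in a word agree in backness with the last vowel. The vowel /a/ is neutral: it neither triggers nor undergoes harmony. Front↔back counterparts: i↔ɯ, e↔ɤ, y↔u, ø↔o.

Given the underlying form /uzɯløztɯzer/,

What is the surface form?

[yziløztizer]

/u/ harmonizes with /e/ ([-back]) → [y]
/ɯ/ harmonizes with /e/ ([-back]) → [i]
/ɯ/ harmonizes with /e/ ([-back]) → [i]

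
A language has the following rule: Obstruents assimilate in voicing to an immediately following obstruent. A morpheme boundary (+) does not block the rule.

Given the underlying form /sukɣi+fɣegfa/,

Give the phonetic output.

[sugɣi+vɣekfa]

/k/ before /ɣ/ (voiced) → [g]
/f/ before /ɣ/ (voiced) → [v]
/g/ before /f/ (voiceless) → [k]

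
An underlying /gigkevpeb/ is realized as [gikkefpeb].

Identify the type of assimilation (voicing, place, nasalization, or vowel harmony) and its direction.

voicing assimilation, regressive

/g/→[k] /v/→[f].
Each target copies a feature from the following segment, so the direction is regressive.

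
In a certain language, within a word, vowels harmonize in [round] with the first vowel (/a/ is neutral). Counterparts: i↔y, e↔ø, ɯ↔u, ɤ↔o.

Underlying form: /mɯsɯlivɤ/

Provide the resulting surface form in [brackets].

[mɯsɯlivɤ]

no segment meets the rule's conditions; no change.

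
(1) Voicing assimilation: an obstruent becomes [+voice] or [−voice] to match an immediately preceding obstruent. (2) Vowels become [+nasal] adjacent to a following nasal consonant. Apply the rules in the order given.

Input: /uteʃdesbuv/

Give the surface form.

Rule 1: /d/ after /ʃ/ (voiceless) → [t]
Rule 1: /b/ after /s/ (voiceless) → [p]
After rule 1: uteʃtespuv
Rule 2: no segment meets the rule's conditions; no change.

[uteʃtespuv]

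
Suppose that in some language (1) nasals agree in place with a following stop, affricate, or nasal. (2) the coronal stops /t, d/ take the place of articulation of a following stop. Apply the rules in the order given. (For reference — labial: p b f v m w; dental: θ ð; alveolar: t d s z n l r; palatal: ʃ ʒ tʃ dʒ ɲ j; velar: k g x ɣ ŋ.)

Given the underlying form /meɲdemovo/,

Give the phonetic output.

Rule 1: /ɲ/ before /d/ (alveolar) → [n]
After rule 1: mendemovo
Rule 2: no segment meets the rule's conditions; no change.

[mendemovo]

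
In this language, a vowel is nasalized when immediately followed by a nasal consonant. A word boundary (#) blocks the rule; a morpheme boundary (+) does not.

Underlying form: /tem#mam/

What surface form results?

[tẽm#mãm]

/e/ before nasal /m/ → [ẽ]
/a/ before nasal /m/ → [ã]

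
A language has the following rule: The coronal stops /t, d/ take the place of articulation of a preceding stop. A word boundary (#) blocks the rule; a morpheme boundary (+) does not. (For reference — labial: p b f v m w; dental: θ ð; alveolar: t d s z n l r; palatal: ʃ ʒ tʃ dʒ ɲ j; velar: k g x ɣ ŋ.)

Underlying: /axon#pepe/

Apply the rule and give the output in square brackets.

no segment meets the rule's conditions; no change.

[axon#pepe]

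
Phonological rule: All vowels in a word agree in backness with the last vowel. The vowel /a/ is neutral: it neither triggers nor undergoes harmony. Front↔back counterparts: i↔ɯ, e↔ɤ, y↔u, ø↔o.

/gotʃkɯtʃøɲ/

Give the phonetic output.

[gøtʃkitʃøɲ]

/o/ harmonizes with /ø/ ([-back]) → [ø]
/ɯ/ harmonizes with /ø/ ([-back]) → [i]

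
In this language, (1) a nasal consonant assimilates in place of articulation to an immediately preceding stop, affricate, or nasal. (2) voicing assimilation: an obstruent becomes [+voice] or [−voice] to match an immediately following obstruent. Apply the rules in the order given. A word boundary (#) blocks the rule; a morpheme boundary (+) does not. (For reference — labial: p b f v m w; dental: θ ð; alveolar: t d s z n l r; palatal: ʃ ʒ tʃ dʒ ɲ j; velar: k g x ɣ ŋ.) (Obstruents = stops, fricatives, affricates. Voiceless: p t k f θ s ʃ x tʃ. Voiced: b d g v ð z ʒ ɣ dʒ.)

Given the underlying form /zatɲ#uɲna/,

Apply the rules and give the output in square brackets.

[zatn#uɲɲa]

Rule 1: /ɲ/ after /t/ (alveolar) → [n]
Rule 1: /n/ after /ɲ/ (palatal) → [ɲ]
After rule 1: zatn#uɲɲa
Rule 2: no segment meets the rule's conditions; no change.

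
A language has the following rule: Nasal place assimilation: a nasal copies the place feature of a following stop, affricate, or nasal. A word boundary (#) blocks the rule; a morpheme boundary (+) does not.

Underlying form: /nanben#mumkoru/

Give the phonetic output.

[namben#muŋkoru]

/n/ before /b/ (labial) → [m]
/m/ before /k/ (velar) → [ŋ]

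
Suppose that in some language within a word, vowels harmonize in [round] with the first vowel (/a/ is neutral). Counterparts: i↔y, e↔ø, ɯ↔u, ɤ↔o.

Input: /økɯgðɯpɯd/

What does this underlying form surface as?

[økugðupud]

/ɯ/ harmonizes with /ø/ ([+round]) → [u]
/ɯ/ harmonizes with /ø/ ([+round]) → [u]
/ɯ/ harmonizes with /ø/ ([+round]) → [u]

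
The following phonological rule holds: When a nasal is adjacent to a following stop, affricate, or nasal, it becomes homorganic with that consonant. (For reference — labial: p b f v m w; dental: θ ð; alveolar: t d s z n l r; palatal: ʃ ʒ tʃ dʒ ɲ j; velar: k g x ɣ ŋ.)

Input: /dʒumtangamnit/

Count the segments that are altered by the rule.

3

/m/ before /t/ (alveolar) → [n]
/n/ before /g/ (velar) → [ŋ]
/m/ before /n/ (alveolar) → [n]
3 segments change.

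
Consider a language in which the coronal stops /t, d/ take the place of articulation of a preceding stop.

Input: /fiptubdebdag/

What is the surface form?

[fippubbebbag]

/t/ after /p/ (labial) → [p]
/d/ after /b/ (labial) → [b]
/d/ after /b/ (labial) → [b]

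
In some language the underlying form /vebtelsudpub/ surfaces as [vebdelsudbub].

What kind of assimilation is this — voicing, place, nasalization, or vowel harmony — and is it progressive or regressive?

/t/→[d] /p/→[b].
Each target copies a feature from the preceding segment, so the direction is progressive.

voicing assimilation, progressive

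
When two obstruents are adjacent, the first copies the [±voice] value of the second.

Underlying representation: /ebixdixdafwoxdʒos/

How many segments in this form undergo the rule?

/x/ before /d/ (voiced) → [ɣ]
/x/ before /d/ (voiced) → [ɣ]
/x/ before /dʒ/ (voiced) → [ɣ]
3 segments change.

3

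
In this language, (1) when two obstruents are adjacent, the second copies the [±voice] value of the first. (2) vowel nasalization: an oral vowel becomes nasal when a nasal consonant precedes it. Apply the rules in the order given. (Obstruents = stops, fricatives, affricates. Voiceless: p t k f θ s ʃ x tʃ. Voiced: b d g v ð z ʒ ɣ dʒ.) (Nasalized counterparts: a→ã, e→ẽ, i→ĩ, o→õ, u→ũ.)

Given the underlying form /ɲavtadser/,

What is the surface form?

Rule 1: /t/ after /v/ (voiced) → [d]
Rule 1: /s/ after /d/ (voiced) → [z]
After rule 1: ɲavdadzer
Rule 2: /a/ after nasal /ɲ/ → [ã]

[ɲãvdadzer]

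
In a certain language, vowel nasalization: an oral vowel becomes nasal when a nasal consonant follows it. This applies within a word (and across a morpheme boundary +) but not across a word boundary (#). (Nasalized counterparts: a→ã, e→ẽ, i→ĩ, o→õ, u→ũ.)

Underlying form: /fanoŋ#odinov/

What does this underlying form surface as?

/a/ before nasal /n/ → [ã]
/o/ before nasal /ŋ/ → [õ]
/i/ before nasal /n/ → [ĩ]

[fãnõŋ#odĩnov]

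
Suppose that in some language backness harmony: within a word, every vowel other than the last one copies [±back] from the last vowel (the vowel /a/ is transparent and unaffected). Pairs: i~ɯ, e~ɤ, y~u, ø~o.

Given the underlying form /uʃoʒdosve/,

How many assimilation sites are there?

/u/ harmonizes with /e/ ([-back]) → [y]
/o/ harmonizes with /e/ ([-back]) → [ø]
/o/ harmonizes with /e/ ([-back]) → [ø]
3 segments change.

3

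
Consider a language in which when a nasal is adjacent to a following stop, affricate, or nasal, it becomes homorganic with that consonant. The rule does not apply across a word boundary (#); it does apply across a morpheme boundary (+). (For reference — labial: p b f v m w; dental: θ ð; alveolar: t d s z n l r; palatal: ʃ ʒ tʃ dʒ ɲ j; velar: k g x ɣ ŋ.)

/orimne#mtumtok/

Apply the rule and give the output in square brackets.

[orinne#ntuntok]

/m/ before /n/ (alveolar) → [n]
/m/ before /t/ (alveolar) → [n]
/m/ before /t/ (alveolar) → [n]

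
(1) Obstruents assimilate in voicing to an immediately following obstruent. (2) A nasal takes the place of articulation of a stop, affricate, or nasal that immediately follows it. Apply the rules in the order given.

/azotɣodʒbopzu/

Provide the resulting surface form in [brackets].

[azodɣodʒbobzu]

Rule 1: /t/ before /ɣ/ (voiced) → [d]
Rule 1: /p/ before /z/ (voiced) → [b]
After rule 1: azodɣodʒbobzu
Rule 2: no segment meets the rule's conditions; no change.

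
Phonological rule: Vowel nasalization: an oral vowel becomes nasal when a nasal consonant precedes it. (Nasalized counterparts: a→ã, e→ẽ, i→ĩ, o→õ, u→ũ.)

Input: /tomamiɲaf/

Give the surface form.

/a/ after nasal /m/ → [ã]
/i/ after nasal /m/ → [ĩ]
/a/ after nasal /ɲ/ → [ã]

[tomãmĩɲãf]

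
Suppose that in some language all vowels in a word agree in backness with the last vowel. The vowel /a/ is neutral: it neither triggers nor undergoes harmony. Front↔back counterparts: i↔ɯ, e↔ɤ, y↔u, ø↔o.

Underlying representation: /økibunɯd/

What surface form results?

[okɯbunɯd]

/ø/ harmonizes with /ɯ/ ([+back]) → [o]
/i/ harmonizes with /ɯ/ ([+back]) → [ɯ]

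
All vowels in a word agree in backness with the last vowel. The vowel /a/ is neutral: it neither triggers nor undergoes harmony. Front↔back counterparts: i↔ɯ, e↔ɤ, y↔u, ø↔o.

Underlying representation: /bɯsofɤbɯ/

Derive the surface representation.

no segment meets the rule's conditions; no change.

[bɯsofɤbɯ]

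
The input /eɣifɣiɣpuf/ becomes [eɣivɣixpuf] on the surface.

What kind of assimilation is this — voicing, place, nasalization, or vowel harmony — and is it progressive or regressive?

voicing assimilation, regressive

/f/→[v] /ɣ/→[x].
Each target copies a feature from the following segment, so the direction is regressive.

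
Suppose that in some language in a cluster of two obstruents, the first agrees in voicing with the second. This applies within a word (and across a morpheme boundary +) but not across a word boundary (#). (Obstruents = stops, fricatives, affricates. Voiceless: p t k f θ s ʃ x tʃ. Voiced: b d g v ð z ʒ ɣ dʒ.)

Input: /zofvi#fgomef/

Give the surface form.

/f/ before /v/ (voiced) → [v]
/f/ before /g/ (voiced) → [v]

[zovvi#vgomef]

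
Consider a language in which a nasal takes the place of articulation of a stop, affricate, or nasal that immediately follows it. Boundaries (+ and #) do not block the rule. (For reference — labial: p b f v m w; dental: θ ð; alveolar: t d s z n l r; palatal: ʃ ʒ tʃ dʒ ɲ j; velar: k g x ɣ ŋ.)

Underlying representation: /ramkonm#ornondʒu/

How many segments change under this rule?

/m/ before /k/ (velar) → [ŋ]
/n/ before /m/ (labial) → [m]
/n/ before /dʒ/ (palatal) → [ɲ]
3 segments change.

3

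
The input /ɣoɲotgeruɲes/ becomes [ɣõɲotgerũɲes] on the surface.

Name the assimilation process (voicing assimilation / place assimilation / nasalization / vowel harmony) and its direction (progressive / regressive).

/o/→[õ] /u/→[ũ].
Each target copies a feature from the following segment, so the direction is regressive.

nasalization, regressive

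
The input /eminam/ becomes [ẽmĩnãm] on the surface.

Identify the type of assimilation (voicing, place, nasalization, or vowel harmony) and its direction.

/e/→[ẽ] /i/→[ĩ] /a/→[ã].
Each target copies a feature from the following segment, so the direction is regressive.

nasalization, regressive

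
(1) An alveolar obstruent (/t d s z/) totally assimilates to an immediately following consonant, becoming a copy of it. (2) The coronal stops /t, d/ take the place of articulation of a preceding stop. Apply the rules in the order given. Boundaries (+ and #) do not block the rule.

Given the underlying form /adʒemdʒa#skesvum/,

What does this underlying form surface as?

[adʒemdʒa#kkevvum]

Rule 1: /s/ before /k/ → [k] (total assimilation)
Rule 1: /s/ before /v/ → [v] (total assimilation)
After rule 1: adʒemdʒa#kkevvum
Rule 2: no segment meets the rule's conditions; no change.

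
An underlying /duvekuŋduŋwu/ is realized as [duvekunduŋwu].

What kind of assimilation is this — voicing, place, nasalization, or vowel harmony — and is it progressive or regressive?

place assimilation, regressive

/ŋ/→[n].
Each target copies a feature from the following segment, so the direction is regressive.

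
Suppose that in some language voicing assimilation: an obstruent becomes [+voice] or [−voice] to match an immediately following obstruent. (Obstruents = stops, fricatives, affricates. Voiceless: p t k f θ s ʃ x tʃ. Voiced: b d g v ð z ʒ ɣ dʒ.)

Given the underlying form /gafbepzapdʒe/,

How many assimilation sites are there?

/f/ before /b/ (voiced) → [v]
/p/ before /z/ (voiced) → [b]
/p/ before /dʒ/ (voiced) → [b]
3 segments change.

3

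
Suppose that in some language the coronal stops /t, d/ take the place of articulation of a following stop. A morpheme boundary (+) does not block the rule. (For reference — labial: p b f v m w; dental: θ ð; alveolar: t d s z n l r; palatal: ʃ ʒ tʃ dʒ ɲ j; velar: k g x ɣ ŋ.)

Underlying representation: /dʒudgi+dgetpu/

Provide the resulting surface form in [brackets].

[dʒuggi+ggeppu]

/d/ before /g/ (velar) → [g]
/d/ before /g/ (velar) → [g]
/t/ before /p/ (labial) → [p]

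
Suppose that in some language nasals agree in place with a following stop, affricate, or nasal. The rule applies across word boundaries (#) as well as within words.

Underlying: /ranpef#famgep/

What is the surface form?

/n/ before /p/ (labial) → [m]
/m/ before /g/ (velar) → [ŋ]

[rampef#faŋgep]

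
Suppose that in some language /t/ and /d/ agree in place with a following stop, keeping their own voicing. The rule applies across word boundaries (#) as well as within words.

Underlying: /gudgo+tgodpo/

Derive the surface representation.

/d/ before /g/ (velar) → [g]
/t/ before /g/ (velar) → [k]
/d/ before /p/ (labial) → [b]

[guggo+kgobpo]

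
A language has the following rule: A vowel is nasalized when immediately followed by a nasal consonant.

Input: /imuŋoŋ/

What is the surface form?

[ĩmũŋõŋ]

/i/ before nasal /m/ → [ĩ]
/u/ before nasal /ŋ/ → [ũ]
/o/ before nasal /ŋ/ → [õ]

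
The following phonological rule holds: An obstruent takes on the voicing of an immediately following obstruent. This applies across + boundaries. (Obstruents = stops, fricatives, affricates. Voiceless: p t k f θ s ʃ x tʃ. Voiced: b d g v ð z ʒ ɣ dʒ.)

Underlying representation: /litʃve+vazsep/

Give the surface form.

[lidʒve+vassep]

/tʃ/ before /v/ (voiced) → [dʒ]
/z/ before /s/ (voiceless) → [s]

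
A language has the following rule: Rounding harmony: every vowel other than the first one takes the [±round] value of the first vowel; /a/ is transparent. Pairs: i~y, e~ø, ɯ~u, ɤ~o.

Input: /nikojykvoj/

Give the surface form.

[nikɤjikvɤj]

/o/ harmonizes with /i/ ([-round]) → [ɤ]
/y/ harmonizes with /i/ ([-round]) → [i]
/o/ harmonizes with /i/ ([-round]) → [ɤ]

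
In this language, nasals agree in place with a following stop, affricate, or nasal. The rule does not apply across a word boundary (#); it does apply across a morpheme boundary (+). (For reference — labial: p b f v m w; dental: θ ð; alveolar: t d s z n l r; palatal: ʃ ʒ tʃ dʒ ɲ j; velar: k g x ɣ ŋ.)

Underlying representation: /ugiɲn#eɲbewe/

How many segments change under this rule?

2

/ɲ/ before /n/ (alveolar) → [n]
/ɲ/ before /b/ (labial) → [m]
2 segments change.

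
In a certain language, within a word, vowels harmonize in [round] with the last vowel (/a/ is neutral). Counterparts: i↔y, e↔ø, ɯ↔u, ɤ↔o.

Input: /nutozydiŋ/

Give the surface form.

[nɯtɤzidiŋ]

/u/ harmonizes with /i/ ([-round]) → [ɯ]
/o/ harmonizes with /i/ ([-round]) → [ɤ]
/y/ harmonizes with /i/ ([-round]) → [i]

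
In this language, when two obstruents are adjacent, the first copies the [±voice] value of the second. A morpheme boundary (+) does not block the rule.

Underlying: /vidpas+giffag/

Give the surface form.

/d/ before /p/ (voiceless) → [t]
/s/ before /g/ (voiced) → [z]

[vitpaz+giffag]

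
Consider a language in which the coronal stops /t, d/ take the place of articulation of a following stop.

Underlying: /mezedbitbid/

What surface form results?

[mezebbipbid]

/d/ before /b/ (labial) → [b]
/t/ before /b/ (labial) → [p]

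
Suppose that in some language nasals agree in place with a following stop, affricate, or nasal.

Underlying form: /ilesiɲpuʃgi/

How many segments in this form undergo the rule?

/ɲ/ before /p/ (labial) → [m]
1 segment changes.

1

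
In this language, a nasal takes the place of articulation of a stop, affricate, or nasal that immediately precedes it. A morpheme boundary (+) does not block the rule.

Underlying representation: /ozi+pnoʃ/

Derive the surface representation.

[ozi+pmoʃ]

/n/ after /p/ (labial) → [m]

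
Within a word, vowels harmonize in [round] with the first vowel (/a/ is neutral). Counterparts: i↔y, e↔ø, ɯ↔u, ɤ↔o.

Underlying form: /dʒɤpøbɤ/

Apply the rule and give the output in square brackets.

/ø/ harmonizes with /ɤ/ ([-round]) → [e]

[dʒɤpebɤ]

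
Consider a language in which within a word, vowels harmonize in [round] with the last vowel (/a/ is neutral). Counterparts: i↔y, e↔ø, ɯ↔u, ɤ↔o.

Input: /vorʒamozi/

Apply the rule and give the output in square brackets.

[vɤrʒamɤzi]

/o/ harmonizes with /i/ ([-round]) → [ɤ]
/o/ harmonizes with /i/ ([-round]) → [ɤ]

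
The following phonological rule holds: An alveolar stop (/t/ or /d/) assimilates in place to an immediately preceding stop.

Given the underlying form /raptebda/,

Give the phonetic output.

/t/ after /p/ (labial) → [p]
/d/ after /b/ (labial) → [b]

[rappebba]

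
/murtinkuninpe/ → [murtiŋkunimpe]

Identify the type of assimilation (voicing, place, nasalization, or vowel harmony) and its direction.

/n/→[ŋ] /n/→[m].
Each target copies a feature from the following segment, so the direction is regressive.

place assimilation, regressive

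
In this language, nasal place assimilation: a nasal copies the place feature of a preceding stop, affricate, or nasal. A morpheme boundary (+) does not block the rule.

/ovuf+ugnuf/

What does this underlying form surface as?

[ovuf+ugŋuf]

/n/ after /g/ (velar) → [ŋ]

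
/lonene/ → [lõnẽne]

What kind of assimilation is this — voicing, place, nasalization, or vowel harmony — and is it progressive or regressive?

nasalization, regressive

/o/→[õ] /e/→[ẽ].
Each target copies a feature from the following segment, so the direction is regressive.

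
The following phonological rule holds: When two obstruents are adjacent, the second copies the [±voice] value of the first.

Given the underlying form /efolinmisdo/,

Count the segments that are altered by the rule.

1

/d/ after /s/ (voiceless) → [t]
1 segment changes.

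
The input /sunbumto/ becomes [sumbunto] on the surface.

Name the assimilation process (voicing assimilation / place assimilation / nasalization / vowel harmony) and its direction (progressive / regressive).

place assimilation, regressive

/n/→[m] /m/→[n].
Each target copies a feature from the following segment, so the direction is regressive.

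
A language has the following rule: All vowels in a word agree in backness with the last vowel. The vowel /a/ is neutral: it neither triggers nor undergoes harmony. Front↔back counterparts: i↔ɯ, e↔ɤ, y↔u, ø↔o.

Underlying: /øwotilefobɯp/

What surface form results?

/ø/ harmonizes with /ɯ/ ([+back]) → [o]
/i/ harmonizes with /ɯ/ ([+back]) → [ɯ]
/e/ harmonizes with /ɯ/ ([+back]) → [ɤ]

[owotɯlɤfobɯp]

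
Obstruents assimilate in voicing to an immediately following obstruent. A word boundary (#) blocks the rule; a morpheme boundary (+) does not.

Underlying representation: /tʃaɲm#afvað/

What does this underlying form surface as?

[tʃaɲm#avvað]

/f/ before /v/ (voiced) → [v]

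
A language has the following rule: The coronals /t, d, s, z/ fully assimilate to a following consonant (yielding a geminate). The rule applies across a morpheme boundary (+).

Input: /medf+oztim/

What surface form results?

[meff+ottim]

/d/ before /f/ → [f] (total assimilation)
/z/ before /t/ → [t] (total assimilation)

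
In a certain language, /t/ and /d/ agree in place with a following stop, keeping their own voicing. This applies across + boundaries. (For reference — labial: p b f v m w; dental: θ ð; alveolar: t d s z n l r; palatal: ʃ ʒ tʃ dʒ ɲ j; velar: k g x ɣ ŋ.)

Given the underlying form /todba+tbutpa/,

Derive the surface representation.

[tobba+pbuppa]

/d/ before /b/ (labial) → [b]
/t/ before /b/ (labial) → [p]
/t/ before /p/ (labial) → [p]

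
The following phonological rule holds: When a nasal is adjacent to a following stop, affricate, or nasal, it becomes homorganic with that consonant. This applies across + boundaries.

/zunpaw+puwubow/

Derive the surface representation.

[zumpaw+puwubow]

/n/ before /p/ (labial) → [m]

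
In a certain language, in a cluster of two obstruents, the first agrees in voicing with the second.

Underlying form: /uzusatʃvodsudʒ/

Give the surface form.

/tʃ/ before /v/ (voiced) → [dʒ]
/d/ before /s/ (voiceless) → [t]

[uzusadʒvotsudʒ]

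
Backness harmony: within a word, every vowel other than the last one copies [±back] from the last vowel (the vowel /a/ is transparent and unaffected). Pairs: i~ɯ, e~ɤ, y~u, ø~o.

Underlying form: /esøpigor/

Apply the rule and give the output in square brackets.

[ɤsopɯgor]

/e/ harmonizes with /o/ ([+back]) → [ɤ]
/ø/ harmonizes with /o/ ([+back]) → [o]
/i/ harmonizes with /o/ ([+back]) → [ɯ]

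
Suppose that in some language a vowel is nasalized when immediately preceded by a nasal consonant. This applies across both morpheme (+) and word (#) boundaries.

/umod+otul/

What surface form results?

[umõd+otul]

/o/ after nasal /m/ → [õ]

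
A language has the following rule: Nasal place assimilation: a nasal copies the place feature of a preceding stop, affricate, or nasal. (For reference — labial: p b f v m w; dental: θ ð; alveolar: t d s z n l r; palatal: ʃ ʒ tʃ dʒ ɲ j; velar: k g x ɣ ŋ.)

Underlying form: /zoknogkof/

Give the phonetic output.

[zokŋogkof]

/n/ after /k/ (velar) → [ŋ]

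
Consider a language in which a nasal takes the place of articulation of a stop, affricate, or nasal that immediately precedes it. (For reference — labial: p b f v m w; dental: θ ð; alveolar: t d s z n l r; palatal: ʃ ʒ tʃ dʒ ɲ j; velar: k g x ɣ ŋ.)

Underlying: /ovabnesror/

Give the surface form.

/n/ after /b/ (labial) → [m]

[ovabmesror]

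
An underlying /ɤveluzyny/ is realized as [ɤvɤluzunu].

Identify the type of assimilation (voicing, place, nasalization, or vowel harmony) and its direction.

vowel harmony, progressive

/e/→[ɤ] /y/→[u] /y/→[u].
Vowels agree with the first vowel, so the harmony is progressive.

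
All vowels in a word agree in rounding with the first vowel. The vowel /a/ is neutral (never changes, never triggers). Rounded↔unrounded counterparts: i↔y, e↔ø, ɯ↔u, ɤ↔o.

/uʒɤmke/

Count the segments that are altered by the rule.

/ɤ/ harmonizes with /u/ ([+round]) → [o]
/e/ harmonizes with /u/ ([+round]) → [ø]
2 segments change.

2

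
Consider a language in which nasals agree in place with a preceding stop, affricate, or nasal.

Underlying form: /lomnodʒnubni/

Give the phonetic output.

/n/ after /m/ (labial) → [m]
/n/ after /dʒ/ (palatal) → [ɲ]
/n/ after /b/ (labial) → [m]

[lommodʒɲubmi]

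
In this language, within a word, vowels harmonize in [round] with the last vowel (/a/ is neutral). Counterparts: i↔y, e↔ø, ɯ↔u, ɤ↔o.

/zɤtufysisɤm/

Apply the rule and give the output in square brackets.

/u/ harmonizes with /ɤ/ ([-round]) → [ɯ]
/y/ harmonizes with /ɤ/ ([-round]) → [i]

[zɤtɯfisisɤm]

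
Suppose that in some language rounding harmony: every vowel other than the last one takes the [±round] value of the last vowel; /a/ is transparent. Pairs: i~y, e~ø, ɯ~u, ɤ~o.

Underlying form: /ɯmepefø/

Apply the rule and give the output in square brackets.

[umøpøfø]

/ɯ/ harmonizes with /ø/ ([+round]) → [u]
/e/ harmonizes with /ø/ ([+round]) → [ø]
/e/ harmonizes with /ø/ ([+round]) → [ø]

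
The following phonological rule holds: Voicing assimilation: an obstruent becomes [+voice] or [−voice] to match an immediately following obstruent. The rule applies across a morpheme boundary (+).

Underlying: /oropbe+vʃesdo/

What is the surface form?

/p/ before /b/ (voiced) → [b]
/v/ before /ʃ/ (voiceless) → [f]
/s/ before /d/ (voiced) → [z]

[orobbe+fʃezdo]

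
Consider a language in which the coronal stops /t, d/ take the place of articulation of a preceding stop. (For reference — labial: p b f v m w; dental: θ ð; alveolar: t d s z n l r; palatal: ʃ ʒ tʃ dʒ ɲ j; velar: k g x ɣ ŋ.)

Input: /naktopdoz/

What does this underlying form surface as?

[nakkopboz]

/t/ after /k/ (velar) → [k]
/d/ after /p/ (labial) → [b]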